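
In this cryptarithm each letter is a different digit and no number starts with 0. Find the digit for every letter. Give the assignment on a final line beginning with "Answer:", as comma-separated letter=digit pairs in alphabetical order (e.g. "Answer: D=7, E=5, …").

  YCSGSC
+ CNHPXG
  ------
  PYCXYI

Step 1. [col 1: C + G ≡ I (mod 10)] several values work for C in column 1 (C + G ≡ I (mod 10), carry-in 0); try C=2. So C=2.
Step 2. [col 1: C + G ≡ I (mod 10)] several values work for I in column 1 (C + G ≡ I (mod 10), carry-in 0); try I=9. So I=9.
Step 3. [col 1: C + G ≡ I (mod 10)] in column 1 we have C+G≡I with carry-in 0; given C=2, I=9 and digits 2,9 already taken and all letters distinct, that pins G to 7. So G=7.
Step 4. [col 2: S + X ≡ Y (mod 10)] no forcing yet in column 2 (carry-in 0); Y=6 is free and consistent — try it. So Y=6.
Step 5. [col 2: S + X ≡ Y (mod 10)] column 2 (S + X ≡ Y (mod 10), carry-in 0) doesn't pin S yet; pick S=1 and continue, so S=1.
Step 6. [col 2: S + X ≡ Y (mod 10)] column 2: given S=1, Y=6, carry-in 0, and digits 1,2,6,7,9 already taken and all letters distinct, S+X≡Y (mod 10) forces X=5, so X=5.
Step 7. [col 3: G + P ≡ X (mod 10)] column 3 reads G+P+carry(0)=X with G=7, X=5; with digits 1,2,5,6,7,9 already taken and all letters distinct, the only value for P is 8, so P=8.
Step 8. [col 4: S + H ≡ C (mod 10)] in column 4 we have S+H≡C with carry-in 1; given S=1, C=2 and digits 1,2,5,6,7,8,9 already taken and all letters distinct, that pins H to 0. So H=0.
Step 9. [col 5: C + N ≡ Y (mod 10)] column 5 reads C+N+carry(0)=Y with C=2, Y=6; with digits 0,1,2,5,6,7,8,9 already taken and all letters distinct, the only value for N is 4, so N=4.

Answer: C=2, G=7, H=0, I=9, N=4, P=8, S=1, X=5, Y=6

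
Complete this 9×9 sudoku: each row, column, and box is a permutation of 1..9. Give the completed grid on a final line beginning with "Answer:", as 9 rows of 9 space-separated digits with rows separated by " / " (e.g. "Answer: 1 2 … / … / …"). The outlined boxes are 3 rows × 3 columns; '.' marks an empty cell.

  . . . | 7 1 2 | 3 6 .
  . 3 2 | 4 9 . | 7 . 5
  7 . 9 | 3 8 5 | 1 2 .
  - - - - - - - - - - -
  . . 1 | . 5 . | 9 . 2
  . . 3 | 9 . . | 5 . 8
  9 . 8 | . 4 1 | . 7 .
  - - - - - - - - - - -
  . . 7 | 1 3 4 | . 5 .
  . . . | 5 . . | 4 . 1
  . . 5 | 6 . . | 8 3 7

Step 1. [r3c2∈{4,6}] 6 has one home in row 3: r3c2. So r3c2=6.
Step 2. [r8c6∈{7,8,9}] 8 has one home in box 8: r8c6, so r8c6=8.
Step 3. [r5c5∈{2,6,7}] r5c5 is the only open cell in col 5 admitting 6. So r5c5=6.
Step 4. [r9c2∈{1,2,4,9}] in col 2, 1 fits only at r9c2, so r9c2=1.
Step 5. [r9c1∈{2,4}] 4 has one home in row 9: r9c1. So r9c1=4.
Step 6. [r5c1∈{2}] r5c1's peers cover all but 2. So r5c1=2.
Step 7. [r8c8∈{9}] r8c8 has the single candidate 9, so r8c8=9.
Step 8. [r7c9∈{6}] only 6 remains possible at r7c9, so r7c9=6.
Step 9. [r7c1∈{8}] nothing but 8 survives at r7c1, so r7c1=8.
Step 10. [r4c8∈{4}] r4c8 has the single candidate 4. So r4c8=4.
Step 11. [r5c2∈{4,7}] r5c2 is the only open cell in row 5 admitting 4 ⇒ r5c2=4.
Step 12. [r8c2∈{2}] r8c2's peers cover all but 2 ⇒ r8c2=2.
Step 13. [r1c3∈{4}] only 4 remains possible at r1c3 ⇒ r1c3=4.
Step 14. [r1c2∈{5,8}] row 1 places 8 nowhere but r1c2, so r1c2=8.
Step 15. [r4c1∈{6}] only 6 remains possible at r4c1, so r4c1=6.
Step 16. [r4c6∈{3,7}] row 4 places 3 nowhere but r4c6. So r4c6=3.
Step 17. [r9c6∈{9}] r9c6's peers cover all but 9. So r9c6=9.
Step 18. [r2c1∈{1}] only 1 remains possible at r2c1, so r2c1=1.
Step 19. [r4c4∈{8}] nothing but 8 survives at r4c4. So r4c4=8.
Step 20. [r1c1∈{5}] only 5 remains possible at r1c1 ⇒ r1c1=5.
Step 21. [r1c9∈{9}] r1c9 has the single candidate 9, so r1c9=9.
Step 22. [r2c6∈{6}] r2c6 is down to just 6, so r2c6=6.
Step 23. [r8c1∈{3}] nothing but 3 survives at r8c1, so r8c1=3.
Step 24. [r8c5∈{7}] r8c5's peers cover all but 7, so r8c5=7.
Step 25. [r4c2∈{7}] nothing but 7 survives at r4c2. So r4c2=7.
Step 26. [r5c6∈{7}] r5c6's peers cover all but 7 ⇒ r5c6=7.
Step 27. [r2c8∈{8}] only 8 remains possible at r2c8, so r2c8=8.
Step 28. [r7c7∈{2}] r7c7's peers cover all but 2, so r7c7=2.
Step 29. [r7c2∈{9}] only 9 remains possible at r7c2, so r7c2=9.
Step 30. [r6c2∈{5}] r6c2 is down to just 5, so r6c2=5.
Step 31. [r5c8∈{1}] r5c8's peers cover all but 1. So r5c8=1.
Step 32. [r9c5∈{2}] r9c5 is down to just 2 ⇒ r9c5=2.
Step 33. [r6c7∈{6}] r6c7's peers cover all but 6, so r6c7=6.
Step 34. [r3c9∈{4}] r3c9 is down to just 4 ⇒ r3c9=4.
Step 35. [r6c4∈{2}] r6c4 is down to just 2. So r6c4=2.
Step 36. [r6c9∈{3}] only 3 remains possible at r6c9 ⇒ r6c9=3.
Step 37. [r8c3∈{6}] r8c3's peers cover all but 6. So r8c3=6.

Answer: 5 8 4 7 1 2 3 6 9 / 1 3 2 4 9 6 7 8 5 / 7 6 9 3 8 5 1 2 4 / 6 7 1 8 5 3 9 4 2 / 2 4 3 9 6 7 5 1 8 / 9 5 8 2 4 1 6 7 3 / 8 9 7 1 3 4 2 5 6 / 3 2 6 5 7 8 4 9 1 / 4 1 5 6 2 9 8 3 7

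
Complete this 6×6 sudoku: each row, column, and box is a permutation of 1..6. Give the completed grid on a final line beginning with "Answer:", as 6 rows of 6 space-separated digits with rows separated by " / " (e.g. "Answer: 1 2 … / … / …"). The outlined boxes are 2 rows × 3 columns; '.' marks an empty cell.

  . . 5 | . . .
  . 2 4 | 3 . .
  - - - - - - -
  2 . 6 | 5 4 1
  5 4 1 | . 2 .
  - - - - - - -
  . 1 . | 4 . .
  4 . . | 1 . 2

Step 1. [r6c3∈{3}] r6c3's peers cover all but 3 ⇒ r6c3=3.
Step 2. [r5c1∈{6}] only 6 remains possible at r5c1 ⇒ r5c1=6.
Step 3. [r1c2∈{3,6}] in col 2, 6 fits only at r1c2 ⇒ r1c2=6.
Step 4. [r6c5∈{5,6}] across row 6, 6 lands solely at r6c5. So r6c5=6.
Step 5. [r4c6∈{3,6}] 3 has one home in row 4: r4c6 ⇒ r4c6=3.
Step 6. [r5c6∈{5}] r5c6 is down to just 5. So r5c6=5.
Step 7. [r1c5∈{1}] r1c5's peers cover all but 1, so r1c5=1.
Step 8. [r1c1∈{3}] r1c1 is down to just 3 ⇒ r1c1=3.
Step 9. [r5c3∈{2}] nothing but 2 survives at r5c3 ⇒ r5c3=2.
Step 10. [r1c4∈{2}] r1c4's peers cover all but 2, so r1c4=2.
Step 11. [r6c2∈{5}] r6c2 is down to just 5. So r6c2=5.
Step 12. [r3c2∈{3}] r3c2 is down to just 3. So r3c2=3.
Step 13. [r2c6∈{6}] r2c6's peers cover all but 6. So r2c6=6.
Step 14. [r2c5∈{5}] r2c5 has the single candidate 5, so r2c5=5.
Step 15. [r5c5∈{3}] r5c5's peers cover all but 3. So r5c5=3.
Step 16. [r1c6∈{4}] nothing but 4 survives at r1c6. So r1c6=4.
Step 17. [r4c4∈{6}] r4c4 has the single candidate 6 ⇒ r4c4=6.
Step 18. [r2c1∈{1}] only 1 remains possible at r2c1 ⇒ r2c1=1.

Answer: 3 6 5 2 1 4 / 1 2 4 3 5 6 / 2 3 6 5 4 1 / 5 4 1 6 2 3 / 6 1 2 4 3 5 / 4 5 3 1 6 2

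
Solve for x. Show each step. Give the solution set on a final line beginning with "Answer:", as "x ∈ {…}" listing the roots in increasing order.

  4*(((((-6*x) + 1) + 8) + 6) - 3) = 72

Step 1. [4*(((((-6*x) + 1) + 8) + 6) - 3) = 72] 4 out front; divide by 4. So div: ((((-6*x) + 1) + 8) + 6) - 3 = 18.
Step 2. [((((-6*x) + 1) + 8) + 6) - 3 = 18] the outer -3 inverts by adding 3. So sub: (((-6*x) + 1) + 8) + 6 = 21.
Step 3. [(((-6*x) + 1) + 8) + 6 = 21] the outer +6 inverts by subtracting 6, so sub: ((-6*x) + 1) + 8 = 15.
Step 4. [((-6*x) + 1) + 8 = 15] peel the +8: subtract 8 from each side. So sub: (-6*x) + 1 = 7.
Step 5. [(-6*x) + 1 = 7] 1 comes off first (subtract 1). So sub: -6*x = 6.
Step 6. [-6*x = 6] leading coefficient -6: divide by -6, so div: x = -1.

Answer: x ∈ {-1}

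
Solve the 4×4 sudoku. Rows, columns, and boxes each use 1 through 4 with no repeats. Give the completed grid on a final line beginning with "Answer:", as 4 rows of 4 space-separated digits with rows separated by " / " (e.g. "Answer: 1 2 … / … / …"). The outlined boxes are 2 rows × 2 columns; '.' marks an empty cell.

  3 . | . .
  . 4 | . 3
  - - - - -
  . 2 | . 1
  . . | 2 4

Step 1. [r1c2∈{1}] r1c2 has the single candidate 1 ⇒ r1c2=1.
Step 2. [r2c1∈{2}] r2c1 has the single candidate 2, so r2c1=2.
Step 3. [r3c1∈{4}] nothing but 4 survives at r3c1 ⇒ r3c1=4.
Step 4. [r1c4∈{2}] r1c4's peers cover all but 2, so r1c4=2.
Step 5. [r4c1∈{1}] only 1 remains possible at r4c1. So r4c1=1.
Step 6. [r4c2∈{3}] r4c2 is down to just 3 ⇒ r4c2=3.
Step 7. [r2c3∈{1}] r2c3 has the single candidate 1, so r2c3=1.
Step 8. [r3c3∈{3}] r3c3 has the single candidate 3, so r3c3=3.
Step 9. [r1c3∈{4}] nothing but 4 survives at r1c3, so r1c3=4.

Answer: 3 1 4 2 / 2 4 1 3 / 4 2 3 1 / 1 3 2 4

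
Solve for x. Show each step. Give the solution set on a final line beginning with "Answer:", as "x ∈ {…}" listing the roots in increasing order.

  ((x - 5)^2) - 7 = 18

Step 1. [((x - 5)^2) - 7 = 18] 7 comes off first (add 7). So sub: (x - 5)^2 = 25.
Step 2. [(x - 5)^2 = 25] 25 ≥ 0, LHS is (·)² — take ±√. So sqrt: x - 5 = 5 or -5.
Step 3. [x - 5 = 5 or -5] the outer -5 inverts by adding 5. So sub: x = 10 or 0.

Answer: x ∈ {0, 10}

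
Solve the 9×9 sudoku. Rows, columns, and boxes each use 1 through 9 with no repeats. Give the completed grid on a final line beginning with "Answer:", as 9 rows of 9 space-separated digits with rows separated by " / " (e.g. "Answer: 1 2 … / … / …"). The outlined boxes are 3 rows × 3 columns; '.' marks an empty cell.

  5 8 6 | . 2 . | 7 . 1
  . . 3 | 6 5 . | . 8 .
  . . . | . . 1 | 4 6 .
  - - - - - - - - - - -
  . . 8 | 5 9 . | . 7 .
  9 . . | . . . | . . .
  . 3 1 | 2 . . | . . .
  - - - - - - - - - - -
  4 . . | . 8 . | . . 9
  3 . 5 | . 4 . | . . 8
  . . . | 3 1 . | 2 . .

Step 1. [r7c4∈{7}] r7c4 has the single candidate 7 ⇒ r7c4=7.
Step 2. [r8c2∈{1,2,6,7,9}] across row 8, 7 lands solely at r8c2, so r8c2=7.
Step 3. [r5c3∈{2,4,7}] in col 3, 4 fits only at r5c3, so r5c3=4.
Step 4. [r5c8∈{1,2,3,5}] in col 8, 2 fits only at r5c8 ⇒ r5c8=2.
Step 5. [r3c9∈{2,3,5}] row 3 places 5 nowhere but r3c9, so r3c9=5.
Step 6. [r6c1∈{6,7}] 7 has one home in box 4: r6c1, so r6c1=7.
Step 7. [r6c5∈{6}] r6c5 has the single candidate 6 ⇒ r6c5=6.
Step 8. [r4c7∈{1,3,6}] r4c7 is the only open cell in row 4 admitting 1. So r4c7=1.
Step 9. [r3c1∈{2}] nothing but 2 survives at r3c1, so r3c1=2.
Step 10. [r6c9∈{4}] r6c9 is down to just 4. So r6c9=4.
Step 11. [r7c2∈{1,2,6}] across box 7, 1 lands solely at r7c2. So r7c2=1.
Step 12. [r8c4∈{9}] r8c4 has the single candidate 9, so r8c4=9.
Step 13. [r2c7∈{9}] r2c7's peers cover all but 9 ⇒ r2c7=9.
Step 14. [r8c7∈{6}] r8c7 has the single candidate 6 ⇒ r8c7=6.
Step 15. [r4c1∈{6}] nothing but 6 survives at r4c1. So r4c1=6.
Step 16. [r6c6∈{8}] only 8 remains possible at r6c6. So r6c6=8.
Step 17. [r6c7∈{5}] only 5 remains possible at r6c7 ⇒ r6c7=5.
Step 18. [r4c6∈{3,4}] r4c6 is the only open cell in row 4 admitting 4. So r4c6=4.
Step 19. [r3c5∈{3,7}] across row 3, 3 lands solely at r3c5. So r3c5=3.
Step 20. [r7c6∈{2,5,6}] r7c6 is the only open cell in row 7 admitting 6 ⇒ r7c6=6.
Step 21. [r5c6∈{3,7}] across col 6, 3 lands solely at r5c6, so r5c6=3.
Step 22. [r3c2∈{9}] only 9 remains possible at r3c2. So r3c2=9.
Step 23. [r7c8∈{3,5}] in row 7, 5 fits only at r7c8. So r7c8=5.
Step 24. [r4c9∈{3}] r4c9's peers cover all but 3, so r4c9=3.
Step 25. [r5c9∈{6}] only 6 remains possible at r5c9 ⇒ r5c9=6.
Step 26. [r3c4∈{8}] r3c4's peers cover all but 8, so r3c4=8.
Step 27. [r2c2∈{4}] nothing but 4 survives at r2c2 ⇒ r2c2=4.
Step 28. [r1c4∈{4}] nothing but 4 survives at r1c4 ⇒ r1c4=4.
Step 29. [r5c5∈{7}] only 7 remains possible at r5c5, so r5c5=7.
Step 30. [r5c7∈{8}] r5c7 has the single candidate 8, so r5c7=8.
Step 31. [r2c6∈{7}] r2c6 is down to just 7, so r2c6=7.
Step 32. [r7c7∈{3}] r7c7's peers cover all but 3, so r7c7=3.
Step 33. [r7c3∈{2}] r7c3 has the single candidate 2 ⇒ r7c3=2.
Step 34. [r2c1∈{1}] only 1 remains possible at r2c1, so r2c1=1.
Step 35. [r5c4∈{1}] r5c4's peers cover all but 1 ⇒ r5c4=1.
Step 36. [r1c8∈{3}] r1c8 is down to just 3 ⇒ r1c8=3.
Step 37. [r9c1∈{8}] r9c1 is down to just 8 ⇒ r9c1=8.
Step 38. [r9c6∈{5}] r9c6 has the single candidate 5, so r9c6=5.
Step 39. [r8c6∈{2}] r8c6 is down to just 2. So r8c6=2.
Step 40. [r8c8∈{1}] r8c8 has the single candidate 1 ⇒ r8c8=1.
Step 41. [r9c9∈{7}] nothing but 7 survives at r9c9, so r9c9=7.
Step 42. [r2c9∈{2}] r2c9 is down to just 2. So r2c9=2.
Step 43. [r6c8∈{9}] r6c8 has the single candidate 9, so r6c8=9.
Step 44. [r9c3∈{9}] r9c3's peers cover all but 9 ⇒ r9c3=9.
Step 45. [r1c6∈{9}] r1c6 has the single candidate 9, so r1c6=9.
Step 46. [r4c2∈{2}] only 2 remains possible at r4c2. So r4c2=2.
Step 47. [r5c2∈{5}] nothing but 5 survives at r5c2. So r5c2=5.
Step 48. [r3c3∈{7}] r3c3 has the single candidate 7. So r3c3=7.
Step 49. [r9c2∈{6}] nothing but 6 survives at r9c2 ⇒ r9c2=6.
Step 50. [r9c8∈{4}] r9c8 has the single candidate 4. So r9c8=4.

Answer: 5 8 6 4 2 9 7 3 1 / 1 4 3 6 5 7 9 8 2 / 2 9 7 8 3 1 4 6 5 / 6 2 8 5 9 4 1 7 3 / 9 5 4 1 7 3 8 2 6 / 7 3 1 2 6 8 5 9 4 / 4 1 2 7 8 6 3 5 9 / 3 7 5 9 4 2 6 1 8 / 8 6 9 3 1 5 2 4 7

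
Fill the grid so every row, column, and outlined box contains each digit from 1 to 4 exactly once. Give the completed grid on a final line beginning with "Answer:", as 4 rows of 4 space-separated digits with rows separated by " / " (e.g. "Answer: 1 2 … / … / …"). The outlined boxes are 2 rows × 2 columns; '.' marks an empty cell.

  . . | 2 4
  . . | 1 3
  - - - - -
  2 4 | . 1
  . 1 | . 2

Step 1. [r4c1∈{3}] r4c1 has the single candidate 3, so r4c1=3.
Step 2. [r4c3∈{4}] r4c3's peers cover all but 4, so r4c3=4.
Step 3. [r3c3∈{3}] nothing but 3 survives at r3c3, so r3c3=3.
Step 4. [r2c2∈{2}] r2c2 is down to just 2, so r2c2=2.
Step 5. [r1c1∈{1}] r1c1's peers cover all but 1, so r1c1=1.
Step 6. [r1c2∈{3}] r1c2 has the single candidate 3 ⇒ r1c2=3.
Step 7. [r2c1∈{4}] only 4 remains possible at r2c1, so r2c1=4.

Answer: 1 3 2 4 / 4 2 1 3 / 2 4 3 1 / 3 1 4 2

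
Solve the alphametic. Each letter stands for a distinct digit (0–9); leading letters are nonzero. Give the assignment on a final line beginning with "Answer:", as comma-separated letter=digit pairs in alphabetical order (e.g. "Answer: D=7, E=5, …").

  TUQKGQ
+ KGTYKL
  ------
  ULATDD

Step 1. [col 1: Q + L ≡ D (mod 10)] L=6 is one option consistent with column 1 (Q + L ≡ D (mod 10), carry-in 0) — take it ⇒ L=6.
Step 2. [col 1: Q + L ≡ D (mod 10)] no forcing yet in column 1 (carry-in 0); Q=8 is free and consistent — try it ⇒ Q=8.
Step 3. [col 1: Q + L ≡ D (mod 10)] from column 1 (Q=8, L=6, carry-in 0, digits 6,8 already taken and all letters distinct): D must equal 4. So D=4.
Step 4. [col 2: G + K ≡ D (mod 10)] several values work for G in column 2 (G + K ≡ D (mod 10), carry-in 1); try G=0. So G=0.
Step 5. [col 2: G + K ≡ D (mod 10)] from column 2 (G=0, D=4, carry-in 1, digits 0,4,6,8 already taken and all letters distinct): K must equal 3, so K=3.
Step 6. [col 3: K + Y ≡ T (mod 10)] several values work for Y in column 3 (K + Y ≡ T (mod 10), carry-in 0); try Y=9. So Y=9.
Step 7. [col 3: K + Y ≡ T (mod 10)] in column 3 we have K+Y≡T with carry-in 0; given K=3, Y=9 and digits 0,3,4,6,8,9 already taken and all letters distinct, that pins T to 2. So T=2.
Step 8. [col 4: Q + T ≡ A (mod 10)] column 4: given Q=8, T=2, carry-in 1, and digits 0,2,3,4,6,8,9 already taken and all letters distinct, Q+T≡A (mod 10) forces A=1 ⇒ A=1.
Step 9. [col 5: U + G ≡ L (mod 10)] column 5 reads U+G+carry(1)=L with G=0, L=6; with digits 0,1,2,3,4,6,8,9 already taken and all letters distinct, the only value for U is 5 ⇒ U=5.

Answer: A=1, D=4, G=0, K=3, L=6, Q=8, T=2, U=5, Y=9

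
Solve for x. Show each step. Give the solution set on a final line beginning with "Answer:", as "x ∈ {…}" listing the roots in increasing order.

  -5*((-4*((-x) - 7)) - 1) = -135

Step 1. [-5*((-4*((-x) - 7)) - 1) = -135] LHS = -5·(…); ÷-5 both sides. So div: (-4*((-x) - 7)) - 1 = 27.
Step 2. [(-4*((-x) - 7)) - 1 = 27] peel the -1: add 1 from each side, so sub: -4*((-x) - 7) = 28.
Step 3. [-4*((-x) - 7) = 28] divide by the outer -4 ⇒ div: (-x) - 7 = -7.
Step 4. [(-x) - 7 = -7] the outer -7 inverts by adding 7. So sub: -x = 0.
Step 5. [-x = 0] leading − — multiply by −1. So neg: x = 0.

Answer: x ∈ {0}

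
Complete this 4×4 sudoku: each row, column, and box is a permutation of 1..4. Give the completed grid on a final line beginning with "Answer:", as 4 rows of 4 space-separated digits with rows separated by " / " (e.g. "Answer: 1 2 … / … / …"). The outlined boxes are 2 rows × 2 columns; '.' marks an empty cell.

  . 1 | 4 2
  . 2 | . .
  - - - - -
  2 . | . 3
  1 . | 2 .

Step 1. [r2c3∈{1,3}] 3 has one home in col 3: r2c3 ⇒ r2c3=3.
Step 2. [r4c4∈{4}] nothing but 4 survives at r4c4. So r4c4=4.
Step 3. [r1c1∈{3}] nothing but 3 survives at r1c1 ⇒ r1c1=3.
Step 4. [r2c1∈{4}] r2c1 is down to just 4, so r2c1=4.
Step 5. [r4c2∈{3}] only 3 remains possible at r4c2. So r4c2=3.
Step 6. [r2c4∈{1}] r2c4 is down to just 1 ⇒ r2c4=1.
Step 7. [r3c2∈{4}] only 4 remains possible at r3c2 ⇒ r3c2=4.
Step 8. [r3c3∈{1}] r3c3 has the single candidate 1, so r3c3=1.

Answer: 3 1 4 2 / 4 2 3 1 / 2 4 1 3 / 1 3 2 4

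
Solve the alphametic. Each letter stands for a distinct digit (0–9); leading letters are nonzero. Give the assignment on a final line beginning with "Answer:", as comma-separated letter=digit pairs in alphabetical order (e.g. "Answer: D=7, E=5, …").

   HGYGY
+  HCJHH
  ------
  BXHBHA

Step 1. [col 1: Y + H ≡ A (mod 10)] several values work for A in column 1 (Y + H ≡ A (mod 10), carry-in 0); try A=9, so A=9.
Step 2. [col 1: Y + H ≡ A (mod 10)] no forcing yet in column 1 (carry-in 0); Y=3 is free and consistent — try it, so Y=3.
Step 3. [B] adding two 5-digit numbers gives at most 5+1 digits, and here it does — B is that final carry and must be 1, so B=1.
Step 4. [col 1: Y + H ≡ A (mod 10)] in column 1 we have Y+H≡A with carry-in 0; given Y=3, A=9 and digits 1,3,9 already taken and all letters distinct, that pins H to 6 ⇒ H=6.
Step 5. [col 2: G + H ≡ H (mod 10)] from column 2 (H=6, carry-in 0, digits 1,3,6,9 already taken and all letters distinct): G must equal 0 ⇒ G=0.
Step 6. [col 3: Y + J ≡ B (mod 10)] column 3 reads Y+J+carry(0)=B with Y=3, B=1; with digits 0,1,3,6,9 already taken and all letters distinct, the only value for J is 8. So J=8.
Step 7. [col 4: G + C ≡ H (mod 10)] from column 4 (G=0, H=6, carry-in 1, digits 0,1,3,6,8,9 already taken and all letters distinct): C must equal 5, so C=5.
Step 8. [col 5: H + H ≡ X (mod 10)] column 5 reads H+H+carry(0)=X with H=6; with digits 0,1,3,5,6,8,9 already taken and all letters distinct, the only value for X is 2, so X=2.

Answer: A=9, B=1, C=5, G=0, H=6, J=8, X=2, Y=3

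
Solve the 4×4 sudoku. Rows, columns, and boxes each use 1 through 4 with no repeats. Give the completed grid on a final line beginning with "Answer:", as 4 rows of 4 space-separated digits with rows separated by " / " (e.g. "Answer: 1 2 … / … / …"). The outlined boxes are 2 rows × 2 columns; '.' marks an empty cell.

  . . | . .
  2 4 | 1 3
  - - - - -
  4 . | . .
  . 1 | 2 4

Step 1. [r4c1∈{3}] r4c1's peers cover all but 3, so r4c1=3.
Step 2. [r3c4∈{1}] only 1 remains possible at r3c4. So r3c4=1.
Step 3. [r3c3∈{3}] nothing but 3 survives at r3c3 ⇒ r3c3=3.
Step 4. [r1c4∈{2}] r1c4's peers cover all but 2, so r1c4=2.
Step 5. [r1c3∈{4}] nothing but 4 survives at r1c3 ⇒ r1c3=4.
Step 6. [r1c2∈{3}] r1c2's peers cover all but 3. So r1c2=3.
Step 7. [r1c1∈{1}] nothing but 1 survives at r1c1 ⇒ r1c1=1.
Step 8. [r3c2∈{2}] r3c2 is down to just 2 ⇒ r3c2=2.

Answer: 1 3 4 2 / 2 4 1 3 / 4 2 3 1 / 3 1 2 4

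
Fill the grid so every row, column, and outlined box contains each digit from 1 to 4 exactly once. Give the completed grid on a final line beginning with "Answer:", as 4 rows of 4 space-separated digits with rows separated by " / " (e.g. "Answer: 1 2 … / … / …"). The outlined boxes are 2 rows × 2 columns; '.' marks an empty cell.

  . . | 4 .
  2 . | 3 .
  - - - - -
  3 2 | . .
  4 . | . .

Step 1. [r2c4∈{1}] r2c4's peers cover all but 1, so r2c4=1.
Step 2. [r4c3∈{1,2}] across col 3, 2 lands solely at r4c3, so r4c3=2.
Step 3. [r4c2∈{1}] r4c2 is down to just 1, so r4c2=1.
Step 4. [r1c4∈{2}] r1c4 is down to just 2. So r1c4=2.
Step 5. [r4c4∈{3}] r4c4 is down to just 3. So r4c4=3.
Step 6. [r1c2∈{3}] only 3 remains possible at r1c2. So r1c2=3.
Step 7. [r1c1∈{1}] r1c1's peers cover all but 1 ⇒ r1c1=1.
Step 8. [r3c3∈{1}] r3c3 has the single candidate 1. So r3c3=1.
Step 9. [r3c4∈{4}] r3c4 has the single candidate 4. So r3c4=4.
Step 10. [r2c2∈{4}] r2c2 has the single candidate 4, so r2c2=4.

Answer: 1 3 4 2 / 2 4 3 1 / 3 2 1 4 / 4 1 2 3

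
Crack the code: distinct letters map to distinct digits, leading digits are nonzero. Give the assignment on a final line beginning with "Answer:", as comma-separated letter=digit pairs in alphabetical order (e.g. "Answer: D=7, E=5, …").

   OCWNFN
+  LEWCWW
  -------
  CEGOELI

Step 1. [col 1: N + W ≡ I (mod 10)] column 1 (N + W ≡ I (mod 10), carry-in 0) doesn't pin I yet; pick I=2 and continue, so I=2.
Step 2. [C] adding two 6-digit numbers gives at most 6+1 digits, and here it does — C is that final carry and must be 1, so C=1.
Step 3. [col 1: N + W ≡ I (mod 10)] no forcing yet in column 1 (carry-in 0); W=8 is free and consistent — try it. So W=8.
Step 4. [col 1: N + W ≡ I (mod 10)] column 1: given W=8, I=2, carry-in 0, and digits 1,2,8 already taken and all letters distinct, N+W≡I (mod 10) forces N=4, so N=4.
Step 5. [col 2: F + W ≡ L (mod 10)] several values work for F in column 2 (F + W ≡ L (mod 10), carry-in 1); try F=0, so F=0.
Step 6. [col 2: F + W ≡ L (mod 10)] column 2 reads F+W+carry(1)=L with F=0, W=8; with digits 0,1,2,4,8 already taken and all letters distinct, the only value for L is 9. So L=9.
Step 7. [col 3: N + C ≡ E (mod 10)] column 3 reads N+C+carry(0)=E with N=4, C=1; with digits 0,1,2,4,8,9 already taken and all letters distinct, the only value for E is 5. So E=5.
Step 8. [col 4: W + W ≡ O (mod 10)] from column 4 (W=8, carry-in 0, digits 0,1,2,4,5,8,9 already taken and all letters distinct): O must equal 6. So O=6.
Step 9. [col 5: C + E ≡ G (mod 10)] in column 5 we have C+E≡G with carry-in 1; given C=1, E=5 and digits 0,1,2,4,5,6,8,9 already taken and all letters distinct, that pins G to 7, so G=7.

Answer: C=1, E=5, F=0, G=7, I=2, L=9, N=4, O=6, W=8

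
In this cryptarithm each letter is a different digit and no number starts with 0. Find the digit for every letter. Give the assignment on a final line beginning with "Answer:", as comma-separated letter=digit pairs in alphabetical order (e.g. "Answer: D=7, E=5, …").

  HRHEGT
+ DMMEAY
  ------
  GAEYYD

Step 1. [col 1: T + Y ≡ D (mod 10)] T=9 is one option consistent with column 1 (T + Y ≡ D (mod 10), carry-in 0) — take it, so T=9.
Step 2. [col 1: T + Y ≡ D (mod 10)] column 1 (T + Y ≡ D (mod 10), carry-in 0) doesn't pin D yet; pick D=2 and continue ⇒ D=2.
Step 3. [col 1: T + Y ≡ D (mod 10)] column 1: given T=9, D=2, carry-in 0, and digits 2,9 already taken and all letters distinct, T+Y≡D (mod 10) forces Y=3, so Y=3.
Step 4. [col 2: G + A ≡ Y (mod 10)] several values work for G in column 2 (G + A ≡ Y (mod 10), carry-in 1); try G=8. So G=8.
Step 5. [col 2: G + A ≡ Y (mod 10)] in column 2 we have G+A≡Y with carry-in 1; given G=8, Y=3 and digits 2,3,8,9 already taken and all letters distinct, that pins A to 4 ⇒ A=4.
Step 6. [col 3: E + E ≡ Y (mod 10)] column 3 (E + E ≡ Y (mod 10), carry-in 1) doesn't pin E yet; pick E=1 and continue. So E=1.
Step 7. [col 4: H + M ≡ E (mod 10)] several values work for H in column 4 (H + M ≡ E (mod 10), carry-in 0); try H=5. So H=5.
Step 8. [col 4: H + M ≡ E (mod 10)] column 4: given H=5, E=1, carry-in 0, and digits 1,2,3,4,5,8,9 already taken and all letters distinct, H+M≡E (mod 10) forces M=6. So M=6.
Step 9. [col 5: R + M ≡ A (mod 10)] column 5 reads R+M+carry(1)=A with M=6, A=4; with digits 1,2,3,4,5,6,8,9 already taken and all letters distinct, the only value for R is 7. So R=7.

Answer: A=4, D=2, E=1, G=8, H=5, M=6, R=7, T=9, Y=3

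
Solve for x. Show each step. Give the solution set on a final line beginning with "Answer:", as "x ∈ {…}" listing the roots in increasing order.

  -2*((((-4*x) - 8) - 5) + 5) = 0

Step 1. [-2*((((-4*x) - 8) - 5) + 5) = 0] LHS = -2·(…); ÷-2 both sides. So div: (((-4*x) - 8) - 5) + 5 = 0.
Step 2. [(((-4*x) - 8) - 5) + 5 = 0] the outer +5 inverts by subtracting 5. So sub: ((-4*x) - 8) - 5 = -5.
Step 3. [((-4*x) - 8) - 5 = -5] 5 comes off first (add 5), so sub: (-4*x) - 8 = 0.
Step 4. [(-4*x) - 8 = 0] -4 | LHS and -4 | 0: pull -4 out, so factor: x + 2 = 0.
Step 5. [x + 2 = 0] 2 comes off first (subtract 2) ⇒ sub: x = -2.

Answer: x ∈ {-2}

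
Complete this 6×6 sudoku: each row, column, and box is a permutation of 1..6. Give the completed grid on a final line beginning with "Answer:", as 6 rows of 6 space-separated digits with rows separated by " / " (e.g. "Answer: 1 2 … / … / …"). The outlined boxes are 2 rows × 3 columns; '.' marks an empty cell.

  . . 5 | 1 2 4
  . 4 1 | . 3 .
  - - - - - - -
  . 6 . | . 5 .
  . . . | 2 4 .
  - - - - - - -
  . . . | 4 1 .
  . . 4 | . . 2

Step 1. [r4c3∈{3}] nothing but 3 survives at r4c3 ⇒ r4c3=3.
Step 2. [r1c1∈{3,6}] 6 has one home in row 1: r1c1, so r1c1=6.
Step 3. [r5c2∈{2,3,5}] col 2 places 2 nowhere but r5c2. So r5c2=2.
Step 4. [r4c6∈{1,6}] 6 has one home in row 4: r4c6. So r4c6=6.
Step 5. [r3c4∈{3}] nothing but 3 survives at r3c4, so r3c4=3.
Step 6. [r5c6∈{3,5}] in col 6, 3 fits only at r5c6 ⇒ r5c6=3.
Step 7. [r6c4∈{5,6}] r6c4 is the only open cell in box 6 admitting 5, so r6c4=5.
Step 8. [r3c1∈{1,2,4}] r3c1 is the only open cell in row 3 admitting 4, so r3c1=4.
Step 9. [r6c1∈{1,3}] col 1 places 3 nowhere but r6c1. So r6c1=3.
Step 10. [r4c2∈{1,5}] r4c2 is the only open cell in col 2 admitting 5. So r4c2=5.
Step 11. [r2c6∈{5}] r2c6 is down to just 5 ⇒ r2c6=5.
Step 12. [r3c3∈{2}] r3c3's peers cover all but 2, so r3c3=2.
Step 13. [r5c1∈{5}] r5c1 is down to just 5. So r5c1=5.
Step 14. [r2c1∈{2}] r2c1 has the single candidate 2, so r2c1=2.
Step 15. [r2c4∈{6}] r2c4 is down to just 6. So r2c4=6.
Step 16. [r3c6∈{1}] r3c6 has the single candidate 1, so r3c6=1.
Step 17. [r6c2∈{1}] r6c2 is down to just 1, so r6c2=1.
Step 18. [r4c1∈{1}] only 1 remains possible at r4c1 ⇒ r4c1=1.
Step 19. [r6c5∈{6}] only 6 remains possible at r6c5 ⇒ r6c5=6.
Step 20. [r5c3∈{6}] nothing but 6 survives at r5c3 ⇒ r5c3=6.
Step 21. [r1c2∈{3}] r1c2 has the single candidate 3, so r1c2=3.

Answer: 6 3 5 1 2 4 / 2 4 1 6 3 5 / 4 6 2 3 5 1 / 1 5 3 2 4 6 / 5 2 6 4 1 3 / 3 1 4 5 6 2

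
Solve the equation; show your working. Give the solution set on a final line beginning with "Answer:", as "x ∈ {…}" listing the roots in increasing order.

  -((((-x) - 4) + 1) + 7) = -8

Step 1. [-((((-x) - 4) + 1) + 7) = -8] leading − — multiply by −1, so neg: (((-x) - 4) + 1) + 7 = 8.
Step 2. [(((-x) - 4) + 1) + 7 = 8] peel the +7: subtract 7 from each side. So sub: ((-x) - 4) + 1 = 1.
Step 3. [((-x) - 4) + 1 = 1] the outer +1 inverts by subtracting 1. So sub: (-x) - 4 = 0.
Step 4. [(-x) - 4 = 0] add 4: x sits inside (… - 4), so sub: -x = 4.
Step 5. [-x = 4] leading − — multiply by −1 ⇒ neg: x = -4.

Answer: x ∈ {-4}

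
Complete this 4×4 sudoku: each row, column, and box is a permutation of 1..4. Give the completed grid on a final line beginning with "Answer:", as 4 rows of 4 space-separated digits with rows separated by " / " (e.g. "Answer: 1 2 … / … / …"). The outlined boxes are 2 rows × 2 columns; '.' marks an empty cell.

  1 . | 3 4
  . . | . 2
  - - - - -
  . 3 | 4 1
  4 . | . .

Step 1. [r4c2∈{1,2}] in row 4, 1 fits only at r4c2. So r4c2=1.
Step 2. [r4c3∈{2}] r4c3 has the single candidate 2. So r4c3=2.
Step 3. [r2c2∈{4}] nothing but 4 survives at r2c2, so r2c2=4.
Step 4. [r2c3∈{1}] r2c3 is down to just 1. So r2c3=1.
Step 5. [r3c1∈{2}] r3c1's peers cover all but 2, so r3c1=2.
Step 6. [r4c4∈{3}] only 3 remains possible at r4c4. So r4c4=3.
Step 7. [r2c1∈{3}] only 3 remains possible at r2c1, so r2c1=3.
Step 8. [r1c2∈{2}] r1c2 has the single candidate 2 ⇒ r1c2=2.

Answer: 1 2 3 4 / 3 4 1 2 / 2 3 4 1 / 4 1 2 3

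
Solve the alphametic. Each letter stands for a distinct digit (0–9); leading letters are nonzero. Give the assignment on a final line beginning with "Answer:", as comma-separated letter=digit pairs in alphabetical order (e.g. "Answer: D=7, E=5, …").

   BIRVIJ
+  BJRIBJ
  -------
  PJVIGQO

Step 1. [col 1: J + J ≡ O (mod 10)] column 1 (J + J ≡ O (mod 10), carry-in 0) doesn't pin O yet; pick O=0 and continue, so O=0.
Step 2. [P] the sum has 7 digits but both addends have 6; that extra leading digit P is the final carry, namely 1, so P=1.
Step 3. [col 1: J + J ≡ O (mod 10)] from column 1 (O=0, carry-in 0, digits 0,1 already taken and all letters distinct): J must equal 5 ⇒ J=5.
Step 4. [col 2: I + B ≡ Q (mod 10)] column 2 (I + B ≡ Q (mod 10), carry-in 1) doesn't pin B yet; pick B=7 and continue ⇒ B=7.
Step 5. [col 2: I + B ≡ Q (mod 10)] no forcing yet in column 2 (carry-in 1); Q=4 is free and consistent — try it. So Q=4.
Step 6. [col 2: I + B ≡ Q (mod 10)] column 2: given B=7, Q=4, carry-in 1, and digits 0,1,4,5,7 already taken and all letters distinct, I+B≡Q (mod 10) forces I=6, so I=6.
Step 7. [col 3: V + I ≡ G (mod 10)] column 3 reads V+I+carry(1)=G with I=6; with digits 0,1,4,5,6,7 already taken and all letters distinct, the only value for G is 9. So G=9.
Step 8. [col 3: V + I ≡ G (mod 10)] column 3 reads V+I+carry(1)=G with I=6, G=9; with digits 0,1,4,5,6,7,9 already taken and all letters distinct, the only value for V is 2 ⇒ V=2.
Step 9. [col 4: R + R ≡ I (mod 10)] no forcing yet in column 4 (carry-in 0); R=8 is free and consistent — try it, so R=8.

Answer: B=7, G=9, I=6, J=5, O=0, P=1, Q=4, R=8, V=2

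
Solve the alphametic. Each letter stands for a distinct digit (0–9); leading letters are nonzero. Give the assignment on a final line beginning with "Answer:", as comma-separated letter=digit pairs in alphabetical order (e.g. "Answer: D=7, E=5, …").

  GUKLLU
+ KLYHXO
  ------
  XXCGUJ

Step 1. [col 1: U + O ≡ J (mod 10)] O=1 is one option consistent with column 1 (U + O ≡ J (mod 10), carry-in 0) — take it, so O=1.
Step 2. [col 1: U + O ≡ J (mod 10)] several values work for J in column 1 (U + O ≡ J (mod 10), carry-in 0); try J=4 ⇒ J=4.
Step 3. [col 1: U + O ≡ J (mod 10)] column 1 reads U+O+carry(0)=J with O=1, J=4; with digits 1,4 already taken and all letters distinct, the only value for U is 3 ⇒ U=3.
Step 4. [col 2: L + X ≡ U (mod 10)] several values work for X in column 2 (L + X ≡ U (mod 10), carry-in 0); try X=8. So X=8.
Step 5. [col 2: L + X ≡ U (mod 10)] column 2: given X=8, U=3, carry-in 0, and digits 1,3,4,8 already taken and all letters distinct, L+X≡U (mod 10) forces L=5. So L=5.
Step 6. [col 3: L + H ≡ G (mod 10)] H=0 is one option consistent with column 3 (L + H ≡ G (mod 10), carry-in 1) — take it, so H=0.
Step 7. [col 3: L + H ≡ G (mod 10)] from column 3 (L=5, H=0, carry-in 1, digits 0,1,3,4,5,8 already taken and all letters distinct): G must equal 6, so G=6.
Step 8. [col 4: K + Y ≡ C (mod 10)] from column 4 (nothing yet, carry-in 0, digits 0,1,3,4,5,6,8 already taken and all letters distinct): C must equal 9, so C=9.
Step 9. [col 4: K + Y ≡ C (mod 10)] no forcing yet in column 4 (carry-in 0); K=2 is free and consistent — try it ⇒ K=2.
Step 10. [col 4: K + Y ≡ C (mod 10)] column 4 reads K+Y+carry(0)=C with K=2, C=9; with digits 0,1,2,3,4,5,6,8,9 already taken and all letters distinct, the only value for Y is 7, so Y=7.

Answer: C=9, G=6, H=0, J=4, K=2, L=5, O=1, U=3, X=8, Y=7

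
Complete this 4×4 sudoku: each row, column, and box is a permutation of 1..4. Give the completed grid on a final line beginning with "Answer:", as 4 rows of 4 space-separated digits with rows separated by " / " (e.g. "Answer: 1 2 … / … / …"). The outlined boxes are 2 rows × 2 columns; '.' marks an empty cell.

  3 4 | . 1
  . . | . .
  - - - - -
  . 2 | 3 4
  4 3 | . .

Step 1. [r1c3∈{2}] only 2 remains possible at r1c3. So r1c3=2.
Step 2. [r3c1∈{1}] r3c1 is down to just 1, so r3c1=1.
Step 3. [r2c2∈{1}] nothing but 1 survives at r2c2, so r2c2=1.
Step 4. [r2c1∈{2}] r2c1 is down to just 2, so r2c1=2.
Step 5. [r4c3∈{1}] r4c3 has the single candidate 1. So r4c3=1.
Step 6. [r2c4∈{3}] only 3 remains possible at r2c4 ⇒ r2c4=3.
Step 7. [r4c4∈{2}] only 2 remains possible at r4c4 ⇒ r4c4=2.
Step 8. [r2c3∈{4}] nothing but 4 survives at r2c3 ⇒ r2c3=4.

Answer: 3 4 2 1 / 2 1 4 3 / 1 2 3 4 / 4 3 1 2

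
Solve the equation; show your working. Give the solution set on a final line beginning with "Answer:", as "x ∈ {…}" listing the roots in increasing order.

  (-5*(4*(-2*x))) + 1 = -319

Step 1. [(-5*(4*(-2*x))) + 1 = -319] 1 comes off first (subtract 1). So sub: -5*(4*(-2*x)) = -320.
Step 2. [-5*(4*(-2*x)) = -320] -5·(inner) — divide through by -5 ⇒ div: 4*(-2*x) = 64.
Step 3. [4*(-2*x) = 64] divide by the outer 4 ⇒ div: -2*x = 16.
Step 4. [-2*x = 16] leading coefficient -2: divide by -2 ⇒ div: x = -8.

Answer: x ∈ {-8}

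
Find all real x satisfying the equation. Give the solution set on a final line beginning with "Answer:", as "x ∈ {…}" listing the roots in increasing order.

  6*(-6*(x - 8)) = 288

Step 1. [6*(-6*(x - 8)) = 288] LHS = 6·(…); ÷6 both sides. So div: -6*(x - 8) = 48.
Step 2. [-6*(x - 8) = 48] -6·(inner) — divide through by -6, so div: x - 8 = -8.
Step 3. [x - 8 = -8] peel the -8: add 8 from each side ⇒ sub: x = 0.

Answer: x ∈ {0}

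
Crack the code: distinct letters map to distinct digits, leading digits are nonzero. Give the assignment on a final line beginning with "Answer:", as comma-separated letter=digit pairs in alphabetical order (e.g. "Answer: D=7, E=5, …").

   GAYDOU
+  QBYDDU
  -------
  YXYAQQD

Step 1. [Y] Y is the leading digit of a 7-digit sum of two 6-digit numbers; the final carry is exactly 1. So Y=1.
Step 2. [col 1: U + U ≡ D (mod 10)] several values work for D in column 1 (U + U ≡ D (mod 10), carry-in 0); try D=4 ⇒ D=4.
Step 3. [col 1: U + U ≡ D (mod 10)] no forcing yet in column 1 (carry-in 0); U=7 is free and consistent — try it ⇒ U=7.
Step 4. [col 2: O + D ≡ Q (mod 10)] several values work for O in column 2 (O + D ≡ Q (mod 10), carry-in 1); try O=3, so O=3.
Step 5. [col 2: O + D ≡ Q (mod 10)] column 2 reads O+D+carry(1)=Q with O=3, D=4; with digits 1,3,4,7 already taken and all letters distinct, the only value for Q is 8 ⇒ Q=8.
Step 6. [col 4: Y + Y ≡ A (mod 10)] column 4 reads Y+Y+carry(0)=A with Y=1; with digits 1,3,4,7,8 already taken and all letters distinct, the only value for A is 2. So A=2.
Step 7. [col 5: A + B ≡ Y (mod 10)] column 5: given A=2, Y=1, carry-in 0, and digits 1,2,3,4,7,8 already taken and all letters distinct, A+B≡Y (mod 10) forces B=9. So B=9.
Step 8. [col 6: G + Q ≡ X (mod 10)] in column 6 we have G+Q≡X with carry-in 1; given Q=8 and digits 1,2,3,4,7,8,9 already taken and all letters distinct, that pins X to 5 ⇒ X=5.
Step 9. [col 6: G + Q ≡ X (mod 10)] column 6 reads G+Q+carry(1)=X with Q=8, X=5; with digits 1,2,3,4,5,7,8,9 already taken and all letters distinct, the only value for G is 6. So G=6.

Answer: A=2, B=9, D=4, G=6, O=3, Q=8, U=7, X=5, Y=1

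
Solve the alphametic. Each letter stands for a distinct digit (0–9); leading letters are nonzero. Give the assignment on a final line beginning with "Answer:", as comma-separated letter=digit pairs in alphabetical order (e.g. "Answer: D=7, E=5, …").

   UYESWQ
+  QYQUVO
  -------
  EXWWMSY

Step 1. [col 1: Q + O ≡ Y (mod 10)] O=9 is one option consistent with column 1 (Q + O ≡ Y (mod 10), carry-in 0) — take it. So O=9.
Step 2. [col 1: Q + O ≡ Y (mod 10)] no forcing yet in column 1 (carry-in 0); Q=4 is free and consistent — try it. So Q=4.
Step 3. [E] adding two 6-digit numbers gives at most 6+1 digits, and here it does — E is that final carry and must be 1, so E=1.
Step 4. [col 1: Q + O ≡ Y (mod 10)] in column 1 we have Q+O≡Y with carry-in 0; given Q=4, O=9 and digits 1,4,9 already taken and all letters distinct, that pins Y to 3 ⇒ Y=3.
Step 5. [col 2: W + V ≡ S (mod 10)] column 2 (W + V ≡ S (mod 10), carry-in 1) doesn't pin W yet; pick W=6 and continue ⇒ W=6.
Step 6. [col 2: W + V ≡ S (mod 10)] no forcing yet in column 2 (carry-in 1); V=0 is free and consistent — try it ⇒ V=0.
Step 7. [col 2: W + V ≡ S (mod 10)] in column 2 we have W+V≡S with carry-in 1; given W=6, V=0 and digits 0,1,3,4,6,9 already taken and all letters distinct, that pins S to 7 ⇒ S=7.
Step 8. [col 3: S + U ≡ M (mod 10)] M=5 is one option consistent with column 3 (S + U ≡ M (mod 10), carry-in 0) — take it, so M=5.
Step 9. [col 3: S + U ≡ M (mod 10)] from column 3 (S=7, M=5, carry-in 0, digits 0,1,3,4,5,6,7,9 already taken and all letters distinct): U must equal 8. So U=8.
Step 10. [col 6: U + Q ≡ X (mod 10)] column 6: given U=8, Q=4, carry-in 0, and digits 0,1,3,4,5,6,7,8,9 already taken and all letters distinct, U+Q≡X (mod 10) forces X=2 ⇒ X=2.

Answer: E=1, M=5, O=9, Q=4, S=7, U=8, V=0, W=6, X=2, Y=3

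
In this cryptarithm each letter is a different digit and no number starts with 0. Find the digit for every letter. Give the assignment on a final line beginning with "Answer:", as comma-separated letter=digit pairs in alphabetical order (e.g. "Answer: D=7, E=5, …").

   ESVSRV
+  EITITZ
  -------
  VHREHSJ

Step 1. [col 1: V + Z ≡ J (mod 10)] several values work for V in column 1 (V + Z ≡ J (mod 10), carry-in 0); try V=1. So V=1.
Step 2. [col 1: V + Z ≡ J (mod 10)] column 1 (V + Z ≡ J (mod 10), carry-in 0) doesn't pin Z yet; pick Z=9 and continue. So Z=9.
Step 3. [col 1: V + Z ≡ J (mod 10)] from column 1 (V=1, Z=9, carry-in 0, digits 1,9 already taken and all letters distinct): J must equal 0, so J=0.
Step 4. [col 2: R + T ≡ S (mod 10)] no forcing yet in column 2 (carry-in 1); T=7 is free and consistent — try it, so T=7.
Step 5. [col 2: R + T ≡ S (mod 10)] several values work for R in column 2 (R + T ≡ S (mod 10), carry-in 1); try R=5. So R=5.
Step 6. [col 2: R + T ≡ S (mod 10)] column 2: given R=5, T=7, carry-in 1, and digits 0,1,5,7,9 already taken and all letters distinct, R+T≡S (mod 10) forces S=3 ⇒ S=3.
Step 7. [col 3: S + I ≡ H (mod 10)] no forcing yet in column 3 (carry-in 1); H=6 is free and consistent — try it. So H=6.
Step 8. [col 3: S + I ≡ H (mod 10)] in column 3 we have S+I≡H with carry-in 1; given S=3, H=6 and digits 0,1,3,5,6,7,9 already taken and all letters distinct, that pins I to 2 ⇒ I=2.
Step 9. [col 4: V + T ≡ E (mod 10)] in column 4 we have V+T≡E with carry-in 0; given V=1, T=7 and digits 0,1,2,3,5,6,7,9 already taken and all letters distinct, that pins E to 8. So E=8.

Answer: E=8, H=6, I=2, J=0, R=5, S=3, T=7, V=1, Z=9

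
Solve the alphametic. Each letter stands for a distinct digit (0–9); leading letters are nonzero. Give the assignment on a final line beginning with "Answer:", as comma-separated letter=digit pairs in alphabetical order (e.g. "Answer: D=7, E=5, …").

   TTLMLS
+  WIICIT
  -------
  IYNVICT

Step 1. [col 1: S + T ≡ T (mod 10)] column 1 reads S+T+carry(0)=T with nothing yet; with all letters distinct, none taken yet, the only value for S is 0, so S=0.
Step 2. [I] I is the leading digit of a 7-digit sum of two 6-digit numbers; the final carry is exactly 1 ⇒ I=1.
Step 3. [col 1: S + T ≡ T (mod 10)] several values work for T in column 1 (S + T ≡ T (mod 10), carry-in 0); try T=6. So T=6.
Step 4. [col 2: L + I ≡ C (mod 10)] L=2 is one option consistent with column 2 (L + I ≡ C (mod 10), carry-in 0) — take it, so L=2.
Step 5. [col 2: L + I ≡ C (mod 10)] column 2: given L=2, I=1, carry-in 0, and digits 0,1,2,6 already taken and all letters distinct, L+I≡C (mod 10) forces C=3 ⇒ C=3.
Step 6. [col 3: M + C ≡ I (mod 10)] in column 3 we have M+C≡I with carry-in 0; given C=3, I=1 and digits 0,1,2,3,6 already taken and all letters distinct, that pins M to 8 ⇒ M=8.
Step 7. [col 4: L + I ≡ V (mod 10)] column 4: given L=2, I=1, carry-in 1, and digits 0,1,2,3,6,8 already taken and all letters distinct, L+I≡V (mod 10) forces V=4 ⇒ V=4.
Step 8. [col 5: T + I ≡ N (mod 10)] column 5: given T=6, I=1, carry-in 0, and digits 0,1,2,3,4,6,8 already taken and all letters distinct, T+I≡N (mod 10) forces N=7 ⇒ N=7.
Step 9. [col 6: T + W ≡ Y (mod 10)] column 6: given T=6, carry-in 0, and digits 0,1,2,3,4,6,7,8 already taken and all letters distinct, T+W≡Y (mod 10) forces Y=5. So Y=5.
Step 10. [col 6: T + W ≡ Y (mod 10)] from column 6 (T=6, Y=5, carry-in 0, digits 0,1,2,3,4,5,6,7,8 already taken and all letters distinct): W must equal 9 ⇒ W=9.

Answer: C=3, I=1, L=2, M=8, N=7, S=0, T=6, V=4, W=9, Y=5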